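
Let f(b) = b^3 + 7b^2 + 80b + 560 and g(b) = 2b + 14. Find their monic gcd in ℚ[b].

b + 7

Apply the Euclidean algorithm:
  b^3 + 7b^2 + 80b + 560 = ((1/2)b^2 + 40)(2b + 14) + (0)
Last nonzero remainder: 2b + 14. Dividing through by 2 gives the monic gcd b + 7.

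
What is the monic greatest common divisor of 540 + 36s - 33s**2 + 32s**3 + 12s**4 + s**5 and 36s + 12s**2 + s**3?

Repeated division with remainder:
  s**5 + 12s**4 + 32s**3 - 33s**2 + 36s + 540 = (s**2 - 4)(s**3 + 12s**2 + 36s) + (15s**2 + 180s + 540)
  s**3 + 12s**2 + 36s = ((1/15)s)(15s**2 + 180s + 540) + (0)
Last nonzero remainder: 15s**2 + 180s + 540. Dividing through by 15 gives the monic gcd s**2 + 12s + 36.

36 + 12s + s**2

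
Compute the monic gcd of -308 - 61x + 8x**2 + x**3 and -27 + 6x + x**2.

1

Euclidean algorithm in ℚ[x]:
  x**3 + 8x**2 - 61x - 308 = (x + 2)(x**2 + 6x - 27) + (-46x - 254)
  x**2 + 6x - 27 = (-(1/46)x - 11/1058)(-46x - 254) + (-15680/529)
  -46x - 254 = ((12167/7840)x + 67183/7840)(-15680/529) + (0)
The last nonzero remainder is the constant -15680/529, so the polynomials are coprime and gcd = 1.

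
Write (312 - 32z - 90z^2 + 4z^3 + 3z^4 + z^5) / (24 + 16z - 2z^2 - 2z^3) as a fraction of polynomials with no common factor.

By polynomial division,
  z^5 + 3z^4 + 4z^3 - 90z^2 - 32z + 312 = (-(1/2)z^2 - z - 5)(-2z^3 - 2z^2 + 16z + 24) + (-72z^2 + 72z + 432)
  -2z^3 - 2z^2 + 16z + 24 = ((1/36)z + 1/18)(-72z^2 + 72z + 432) + (0)
Last nonzero remainder: -72z^2 + 72z + 432. Dividing through by -72 gives the monic gcd z^2 - z - 6.
Cancel z^2 - z - 6 from numerator and denominator to get the reduced form.

(52 - 14z - 4z^2 - z^3)/(4 + 2z)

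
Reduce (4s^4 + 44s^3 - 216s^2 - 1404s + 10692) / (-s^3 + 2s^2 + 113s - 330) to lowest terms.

Repeated division with remainder:
  4s^4 + 44s^3 - 216s^2 - 1404s + 10692 = (-4s - 52)(-s^3 + 2s^2 + 113s - 330) + (340s^2 + 3152s - 6468)
  -s^3 + 2s^2 + 113s - 330 = (-(1/340)s + 479/14450)(340s^2 + 3152s - 6468) + (-(75924/7225)s - 835164/7225)
  340s^2 + 3152s - 6468 = (-(614125/18981)s + 354025/6327)(-(75924/7225)s - 835164/7225) + (0)
Last nonzero remainder: -(75924/7225)s - 835164/7225. Dividing through by -75924/7225 gives the monic gcd s + 11.
Cancel s + 11 from numerator and denominator to get the reduced form.

(-4s^3 + 216s - 972)/(s^2 - 13s + 30)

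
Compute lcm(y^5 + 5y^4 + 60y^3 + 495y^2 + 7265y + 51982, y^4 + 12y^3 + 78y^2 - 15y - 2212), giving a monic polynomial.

y^6 + y^5 + 40y^4 + 255y^3 + 5285y^2 + 22922y - 207928

Euclidean algorithm in ℚ[y]:
  y^5 + 5y^4 + 60y^3 + 495y^2 + 7265y + 51982 = (y - 7)(y^4 + 12y^3 + 78y^2 - 15y - 2212) + (66y^3 + 1056y^2 + 9372y + 36498)
  y^4 + 12y^3 + 78y^2 - 15y - 2212 = ((1/66)y - 2/33)(66y^3 + 1056y^2 + 9372y + 36498) + (0)
Last nonzero remainder: 66y^3 + 1056y^2 + 9372y + 36498. Dividing through by 66 gives the monic gcd y^3 + 16y^2 + 142y + 553.
Then lcm(f, g) = f·g / gcd(f, g); expanding and making the result monic gives the answer.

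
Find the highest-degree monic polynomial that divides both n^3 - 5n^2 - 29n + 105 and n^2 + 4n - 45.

Repeated division with remainder:
  n^3 - 5n^2 - 29n + 105 = (n - 9)(n^2 + 4n - 45) + (52n - 300)
  n^2 + 4n - 45 = ((1/52)n + 127/676)(52n - 300) + (1920/169)
  52n - 300 = ((2197/480)n - 845/32)(1920/169) + (0)
The last nonzero remainder is the constant 1920/169, so the polynomials are coprime and gcd = 1.

1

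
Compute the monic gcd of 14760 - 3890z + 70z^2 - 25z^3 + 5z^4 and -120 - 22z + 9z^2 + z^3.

-4 + z

Euclidean algorithm in ℚ[z]:
  5z^4 - 25z^3 + 70z^2 - 3890z + 14760 = (5z - 70)(z^3 + 9z^2 - 22z - 120) + (810z^2 - 4830z + 6360)
  z^3 + 9z^2 - 22z - 120 = ((1/810)z + 202/10935)(810z^2 - 4830z + 6360) + ((43282/729)z - 173128/729)
  810z^2 - 4830z + 6360 = ((295245/21641)z - 579555/21641)((43282/729)z - 173128/729) + (0)
Last nonzero remainder: (43282/729)z - 173128/729. Dividing through by 43282/729 gives the monic gcd z - 4.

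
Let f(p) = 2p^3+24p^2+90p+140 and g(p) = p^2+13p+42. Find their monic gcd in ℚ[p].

p+7

Repeated division with remainder:
  2p^3+24p^2+90p+140 = (2p-2)(p^2+13p+42) + (32p+224)
  p^2+13p+42 = ((1/32)p+3/16)(32p+224) + (0)
Last nonzero remainder: 32p+224. Dividing through by 32 gives the monic gcd p+7.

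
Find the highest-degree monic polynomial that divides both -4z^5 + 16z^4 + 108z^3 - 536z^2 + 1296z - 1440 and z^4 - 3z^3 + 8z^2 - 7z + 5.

z^2 - 2z + 5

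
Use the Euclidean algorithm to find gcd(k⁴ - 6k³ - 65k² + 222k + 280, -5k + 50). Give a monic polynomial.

Euclidean algorithm in ℚ[k]:
  k⁴ - 6k³ - 65k² + 222k + 280 = (-(1/5)k³ - (4/5)k² + 5k + 28/5)(-5k + 50) + (0)
Last nonzero remainder: -5k + 50. Dividing through by -5 gives the monic gcd k - 10.

k - 10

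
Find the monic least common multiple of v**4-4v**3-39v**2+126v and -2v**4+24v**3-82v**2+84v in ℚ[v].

v**5-6v**4-31v**3+204v**2-252v

Euclidean algorithm in ℚ[v]:
  v**4-4v**3-39v**2+126v = (-1/2)(-2v**4+24v**3-82v**2+84v) + (8v**3-80v**2+168v)
  -2v**4+24v**3-82v**2+84v = (-(1/4)v+1/2)(8v**3-80v**2+168v) + (0)
Last nonzero remainder: 8v**3-80v**2+168v. Dividing through by 8 gives the monic gcd v**3-10v**2+21v.
Then lcm(f, g) = f·g / gcd(f, g); expanding and making the result monic gives the answer.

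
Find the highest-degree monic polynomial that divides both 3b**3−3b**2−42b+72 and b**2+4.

1

By polynomial division,
  3b**3−3b**2−42b+72 = (3b−3)(b**2+4) + (−54b+84)
  b**2+4 = (−(1/54)b−7/243)(−54b+84) + (520/81)
  −54b+84 = (−(2187/260)b+1701/130)(520/81) + (0)
The last nonzero remainder is the constant 520/81, so the polynomials are coprime and gcd = 1.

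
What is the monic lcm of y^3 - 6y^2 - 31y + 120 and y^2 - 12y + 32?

Repeated division with remainder:
  y^3 - 6y^2 - 31y + 120 = (y + 6)(y^2 - 12y + 32) + (9y - 72)
  y^2 - 12y + 32 = ((1/9)y - 4/9)(9y - 72) + (0)
Last nonzero remainder: 9y - 72. Dividing through by 9 gives the monic gcd y - 8.
Then lcm(f, g) = f·g / gcd(f, g); expanding and making the result monic gives the answer.

y^4 - 10y^3 - 7y^2 + 244y - 480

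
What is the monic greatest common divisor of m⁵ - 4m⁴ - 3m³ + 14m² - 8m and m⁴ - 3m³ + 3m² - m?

m³ - 2m² + m

Apply the Euclidean algorithm:
  m⁵ - 4m⁴ - 3m³ + 14m² - 8m = (m - 1)(m⁴ - 3m³ + 3m² - m) + (-9m³ + 18m² - 9m)
  m⁴ - 3m³ + 3m² - m = (-(1/9)m + 1/9)(-9m³ + 18m² - 9m) + (0)
Last nonzero remainder: -9m³ + 18m² - 9m. Dividing through by -9 gives the monic gcd m³ - 2m² + m.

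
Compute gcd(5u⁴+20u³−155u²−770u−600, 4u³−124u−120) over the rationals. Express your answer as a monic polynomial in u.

u³−31u−30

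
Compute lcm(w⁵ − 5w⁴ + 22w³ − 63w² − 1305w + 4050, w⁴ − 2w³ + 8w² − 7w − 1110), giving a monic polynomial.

Euclidean algorithm in ℚ[w]:
  w⁵ − 5w⁴ + 22w³ − 63w² − 1305w + 4050 = (w − 3)(w⁴ − 2w³ + 8w² − 7w − 1110) + (8w³ − 32w² − 216w + 720)
  w⁴ − 2w³ + 8w² − 7w − 1110 = ((1/8)w + 1/4)(8w³ − 32w² − 216w + 720) + (43w² − 43w − 1290)
  8w³ − 32w² − 216w + 720 = ((8/43)w − 24/43)(43w² − 43w − 1290) + (0)
Last nonzero remainder: 43w² − 43w − 1290. Dividing through by 43 gives the monic gcd w² − w − 30.
Then lcm(f, g) = f·g / gcd(f, g); expanding and making the result monic gives the answer.

w⁷ − 6w⁶ + 64w⁵ − 270w⁴ − 428w³ + 3024w² − 52335w + 149850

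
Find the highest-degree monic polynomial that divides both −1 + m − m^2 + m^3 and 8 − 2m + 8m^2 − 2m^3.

1 + m^2

Apply the Euclidean algorithm:
  m^3 − m^2 + m − 1 = (−1/2)(−2m^3 + 8m^2 − 2m + 8) + (3m^2 + 3)
  −2m^3 + 8m^2 − 2m + 8 = (−(2/3)m + 8/3)(3m^2 + 3) + (0)
Last nonzero remainder: 3m^2 + 3. Dividing through by 3 gives the monic gcd m^2 + 1.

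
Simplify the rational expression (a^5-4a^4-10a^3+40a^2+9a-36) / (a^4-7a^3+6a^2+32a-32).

(a^3+a^2-9a-9)/(a^2-2a-8)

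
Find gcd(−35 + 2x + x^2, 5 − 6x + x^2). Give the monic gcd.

Euclidean algorithm in ℚ[x]:
  x^2 + 2x − 35 = (x^2 − 6x + 5) + (8x − 40)
  x^2 − 6x + 5 = ((1/8)x − 1/8)(8x − 40) + (0)
Last nonzero remainder: 8x − 40. Dividing through by 8 gives the monic gcd x − 5.

−5 + x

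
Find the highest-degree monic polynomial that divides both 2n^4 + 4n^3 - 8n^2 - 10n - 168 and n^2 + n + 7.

n^2 + n + 7

Repeated division with remainder:
  2n^4 + 4n^3 - 8n^2 - 10n - 168 = (2n^2 + 2n - 24)(n^2 + n + 7) + (0)
The last nonzero remainder n^2 + n + 7 is already monic.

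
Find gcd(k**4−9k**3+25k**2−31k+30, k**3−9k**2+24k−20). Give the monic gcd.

Euclidean algorithm in ℚ[k]:
  k**4−9k**3+25k**2−31k+30 = (k)(k**3−9k**2+24k−20) + (k**2−11k+30)
  k**3−9k**2+24k−20 = (k+2)(k**2−11k+30) + (16k−80)
  k**2−11k+30 = ((1/16)k−3/8)(16k−80) + (0)
Last nonzero remainder: 16k−80. Dividing through by 16 gives the monic gcd k−5.

k−5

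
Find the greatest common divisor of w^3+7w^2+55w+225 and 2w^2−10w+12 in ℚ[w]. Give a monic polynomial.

1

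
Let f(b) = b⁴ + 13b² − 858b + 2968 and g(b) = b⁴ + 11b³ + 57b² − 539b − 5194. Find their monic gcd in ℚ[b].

Repeated division with remainder:
  b⁴ + 13b² − 858b + 2968 = (b⁴ + 11b³ + 57b² − 539b − 5194) + (−11b³ − 44b² − 319b + 8162)
  b⁴ + 11b³ + 57b² − 539b − 5194 = (−(1/11)b − 7/11)(−11b³ − 44b² − 319b + 8162) + (0)
Last nonzero remainder: −11b³ − 44b² − 319b + 8162. Dividing through by −11 gives the monic gcd b³ + 4b² + 29b − 742.

b³ + 4b² + 29b − 742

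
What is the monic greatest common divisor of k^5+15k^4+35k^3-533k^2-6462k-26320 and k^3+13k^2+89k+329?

k^3+13k^2+89k+329

By polynomial division,
  k^5+15k^4+35k^3-533k^2-6462k-26320 = (k^2+2k-80)(k^3+13k^2+89k+329) + (0)
The last nonzero remainder k^3+13k^2+89k+329 is already monic.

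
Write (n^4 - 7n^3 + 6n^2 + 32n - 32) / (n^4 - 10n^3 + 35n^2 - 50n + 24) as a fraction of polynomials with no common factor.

By polynomial division,
  n^4 - 7n^3 + 6n^2 + 32n - 32 = (n^4 - 10n^3 + 35n^2 - 50n + 24) + (3n^3 - 29n^2 + 82n - 56)
  n^4 - 10n^3 + 35n^2 - 50n + 24 = ((1/3)n - 1/9)(3n^3 - 29n^2 + 82n - 56) + ((40/9)n^2 - (200/9)n + 160/9)
  3n^3 - 29n^2 + 82n - 56 = ((27/40)n - 63/20)((40/9)n^2 - (200/9)n + 160/9) + (0)
Last nonzero remainder: (40/9)n^2 - (200/9)n + 160/9. Dividing through by 40/9 gives the monic gcd n^2 - 5n + 4.
Cancel n^2 - 5n + 4 from numerator and denominator to get the reduced form.

(n^2 - 2n - 8)/(n^2 - 5n + 6)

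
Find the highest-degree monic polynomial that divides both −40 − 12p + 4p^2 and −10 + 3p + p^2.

1

Apply the Euclidean algorithm:
  4p^2 − 12p − 40 = (4)(p^2 + 3p − 10) + (−24p)
  p^2 + 3p − 10 = (−(1/24)p − 1/8)(−24p) + (−10)
  −24p = ((12/5)p)(−10) + (0)
The last nonzero remainder is the constant −10, so the polynomials are coprime and gcd = 1.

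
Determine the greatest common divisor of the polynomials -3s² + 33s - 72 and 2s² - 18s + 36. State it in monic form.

s - 3

Repeated division with remainder:
  -3s² + 33s - 72 = (-3/2)(2s² - 18s + 36) + (6s - 18)
  2s² - 18s + 36 = ((1/3)s - 2)(6s - 18) + (0)
Last nonzero remainder: 6s - 18. Dividing through by 6 gives the monic gcd s - 3.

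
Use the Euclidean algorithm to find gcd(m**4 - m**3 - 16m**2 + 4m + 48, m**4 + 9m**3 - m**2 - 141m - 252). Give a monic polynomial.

m**2 - m - 12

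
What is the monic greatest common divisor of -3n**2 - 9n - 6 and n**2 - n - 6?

Euclidean algorithm in ℚ[n]:
  -3n**2 - 9n - 6 = (-3)(n**2 - n - 6) + (-12n - 24)
  n**2 - n - 6 = (-(1/12)n + 1/4)(-12n - 24) + (0)
Last nonzero remainder: -12n - 24. Dividing through by -12 gives the monic gcd n + 2.

n + 2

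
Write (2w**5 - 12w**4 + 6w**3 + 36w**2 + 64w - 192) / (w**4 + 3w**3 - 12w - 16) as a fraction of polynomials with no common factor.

(2w**2 - 14w + 24)/(w + 2)

By polynomial division,
  2w**5 - 12w**4 + 6w**3 + 36w**2 + 64w - 192 = (2w - 18)(w**4 + 3w**3 - 12w - 16) + (60w**3 + 60w**2 - 120w - 480)
  w**4 + 3w**3 - 12w - 16 = ((1/60)w + 1/30)(60w**3 + 60w**2 - 120w - 480) + (0)
Last nonzero remainder: 60w**3 + 60w**2 - 120w - 480. Dividing through by 60 gives the monic gcd w**3 + w**2 - 2w - 8.
Cancel w**3 + w**2 - 2w - 8 from numerator and denominator to get the reduced form.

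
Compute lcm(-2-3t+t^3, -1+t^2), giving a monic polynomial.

Euclidean algorithm in ℚ[t]:
  t^3-3t-2 = (t)(t^2-1) + (-2t-2)
  t^2-1 = (-(1/2)t+1/2)(-2t-2) + (0)
Last nonzero remainder: -2t-2. Dividing through by -2 gives the monic gcd t+1.
Then lcm(f, g) = f·g / gcd(f, g); expanding and making the result monic gives the answer.

2+t-3t^2-t^3+t^4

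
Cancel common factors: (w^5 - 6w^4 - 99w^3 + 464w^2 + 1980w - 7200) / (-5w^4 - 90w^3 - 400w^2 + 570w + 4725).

Euclidean algorithm in ℚ[w]:
  w^5 - 6w^4 - 99w^3 + 464w^2 + 1980w - 7200 = (-(1/5)w + 24/5)(-5w^4 - 90w^3 - 400w^2 + 570w + 4725) + (253w^3 + 2498w^2 + 189w - 29880)
  -5w^4 - 90w^3 - 400w^2 + 570w + 4725 = (-(5/253)w - 10280/64009)(253w^3 + 2498w^2 + 189w - 29880) + ((314925/64009)w^2 + (629850/64009)w - 4723875/64009)
  253w^3 + 2498w^2 + 189w - 29880 = ((16194277/314925)w + 42501976/104975)((314925/64009)w^2 + (629850/64009)w - 4723875/64009) + (0)
Last nonzero remainder: (314925/64009)w^2 + (629850/64009)w - 4723875/64009. Dividing through by 314925/64009 gives the monic gcd w^2 + 2w - 15.
Cancel w^2 + 2w - 15 from numerator and denominator to get the reduced form.

(-w^3 + 8w^2 + 68w - 480)/(5w^2 + 80w + 315)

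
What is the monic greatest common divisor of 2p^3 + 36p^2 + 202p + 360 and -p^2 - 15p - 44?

p + 4

Euclidean algorithm in ℚ[p]:
  2p^3 + 36p^2 + 202p + 360 = (-2p - 6)(-p^2 - 15p - 44) + (24p + 96)
  -p^2 - 15p - 44 = (-(1/24)p - 11/24)(24p + 96) + (0)
Last nonzero remainder: 24p + 96. Dividing through by 24 gives the monic gcd p + 4.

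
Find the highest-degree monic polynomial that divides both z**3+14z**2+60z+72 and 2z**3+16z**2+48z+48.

Repeated division with remainder:
  z**3+14z**2+60z+72 = (1/2)(2z**3+16z**2+48z+48) + (6z**2+36z+48)
  2z**3+16z**2+48z+48 = ((1/3)z+2/3)(6z**2+36z+48) + (8z+16)
  6z**2+36z+48 = ((3/4)z+3)(8z+16) + (0)
Last nonzero remainder: 8z+16. Dividing through by 8 gives the monic gcd z+2.

z+2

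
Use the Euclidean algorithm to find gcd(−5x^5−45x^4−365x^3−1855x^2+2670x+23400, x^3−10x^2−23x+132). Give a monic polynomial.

x^2+x−12

By polynomial division,
  −5x^5−45x^4−365x^3−1855x^2+2670x+23400 = (−5x^2−95x−1430)(x^3−10x^2−23x+132) + (−17680x^2−17680x+212160)
  x^3−10x^2−23x+132 = (−(1/17680)x+11/17680)(−17680x^2−17680x+212160) + (0)
Last nonzero remainder: −17680x^2−17680x+212160. Dividing through by −17680 gives the monic gcd x^2+x−12.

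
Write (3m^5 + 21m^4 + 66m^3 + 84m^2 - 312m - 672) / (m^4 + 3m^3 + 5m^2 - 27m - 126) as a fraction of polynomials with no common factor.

Repeated division with remainder:
  3m^5 + 21m^4 + 66m^3 + 84m^2 - 312m - 672 = (3m + 12)(m^4 + 3m^3 + 5m^2 - 27m - 126) + (15m^3 + 105m^2 + 390m + 840)
  m^4 + 3m^3 + 5m^2 - 27m - 126 = ((1/15)m - 4/15)(15m^3 + 105m^2 + 390m + 840) + (7m^2 + 21m + 98)
  15m^3 + 105m^2 + 390m + 840 = ((15/7)m + 60/7)(7m^2 + 21m + 98) + (0)
Last nonzero remainder: 7m^2 + 21m + 98. Dividing through by 7 gives the monic gcd m^2 + 3m + 14.
Cancel m^2 + 3m + 14 from numerator and denominator to get the reduced form.

(3m^3 + 12m^2 - 12m - 48)/(m^2 - 9)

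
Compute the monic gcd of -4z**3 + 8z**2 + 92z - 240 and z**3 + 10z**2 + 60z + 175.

z + 5

Euclidean algorithm in ℚ[z]:
  -4z**3 + 8z**2 + 92z - 240 = (-4)(z**3 + 10z**2 + 60z + 175) + (48z**2 + 332z + 460)
  z**3 + 10z**2 + 60z + 175 = ((1/48)z + 37/576)(48z**2 + 332z + 460) + ((4189/144)z + 20945/144)
  48z**2 + 332z + 460 = ((6912/4189)z + 13248/4189)((4189/144)z + 20945/144) + (0)
Last nonzero remainder: (4189/144)z + 20945/144. Dividing through by 4189/144 gives the monic gcd z + 5.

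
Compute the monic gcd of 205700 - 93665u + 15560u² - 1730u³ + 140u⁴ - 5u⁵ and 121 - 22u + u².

121 - 22u + u²

Apply the Euclidean algorithm:
  -5u⁵ + 140u⁴ - 1730u³ + 15560u² - 93665u + 205700 = (-5u³ + 30u² - 465u + 1700)(u² - 22u + 121) + (0)
The last nonzero remainder u² - 22u + 121 is already monic.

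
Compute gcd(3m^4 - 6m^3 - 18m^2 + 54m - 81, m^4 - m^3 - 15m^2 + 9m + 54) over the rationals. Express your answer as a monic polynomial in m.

Euclidean algorithm in ℚ[m]:
  3m^4 - 6m^3 - 18m^2 + 54m - 81 = (3)(m^4 - m^3 - 15m^2 + 9m + 54) + (-3m^3 + 27m^2 + 27m - 243)
  m^4 - m^3 - 15m^2 + 9m + 54 = (-(1/3)m - 8/3)(-3m^3 + 27m^2 + 27m - 243) + (66m^2 - 594)
  -3m^3 + 27m^2 + 27m - 243 = (-(1/22)m + 9/22)(66m^2 - 594) + (0)
Last nonzero remainder: 66m^2 - 594. Dividing through by 66 gives the monic gcd m^2 - 9.

m^2 - 9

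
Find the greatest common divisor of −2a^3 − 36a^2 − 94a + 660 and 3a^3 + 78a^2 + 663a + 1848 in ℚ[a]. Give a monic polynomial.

Apply the Euclidean algorithm:
  −2a^3 − 36a^2 − 94a + 660 = (−2/3)(3a^3 + 78a^2 + 663a + 1848) + (16a^2 + 348a + 1892)
  3a^3 + 78a^2 + 663a + 1848 = ((3/16)a + 51/64)(16a^2 + 348a + 1892) + ((495/16)a + 5445/16)
  16a^2 + 348a + 1892 = ((256/495)a + 2752/495)((495/16)a + 5445/16) + (0)
Last nonzero remainder: (495/16)a + 5445/16. Dividing through by 495/16 gives the monic gcd a + 11.

a + 11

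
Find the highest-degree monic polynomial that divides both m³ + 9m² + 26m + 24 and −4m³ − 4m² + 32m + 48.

By polynomial division,
  m³ + 9m² + 26m + 24 = (−1/4)(−4m³ − 4m² + 32m + 48) + (8m² + 34m + 36)
  −4m³ − 4m² + 32m + 48 = (−(1/2)m + 13/8)(8m² + 34m + 36) + (−(21/4)m − 21/2)
  8m² + 34m + 36 = (−(32/21)m − 24/7)(−(21/4)m − 21/2) + (0)
Last nonzero remainder: −(21/4)m − 21/2. Dividing through by −21/4 gives the monic gcd m + 2.

m + 2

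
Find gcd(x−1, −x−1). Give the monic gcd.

1

By polynomial division,
  x−1 = (−1)(−x−1) + (−2)
  −x−1 = ((1/2)x+1/2)(−2) + (0)
The last nonzero remainder is the constant −2, so the polynomials are coprime and gcd = 1.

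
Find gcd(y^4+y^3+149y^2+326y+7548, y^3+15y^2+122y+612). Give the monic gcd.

Repeated division with remainder:
  y^4+y^3+149y^2+326y+7548 = (y−14)(y^3+15y^2+122y+612) + (237y^2+1422y+16116)
  y^3+15y^2+122y+612 = ((1/237)y+3/79)(237y^2+1422y+16116) + (0)
Last nonzero remainder: 237y^2+1422y+16116. Dividing through by 237 gives the monic gcd y^2+6y+68.

y^2+6y+68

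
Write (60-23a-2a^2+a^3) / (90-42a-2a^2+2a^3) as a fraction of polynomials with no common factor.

By polynomial division,
  a^3-2a^2-23a+60 = (1/2)(2a^3-2a^2-42a+90) + (-a^2-2a+15)
  2a^3-2a^2-42a+90 = (-2a+6)(-a^2-2a+15) + (0)
Last nonzero remainder: -a^2-2a+15. Dividing through by -1 gives the monic gcd a^2+2a-15.
Cancel a^2+2a-15 from numerator and denominator to get the reduced form.

(-4+a)/(-6+2a)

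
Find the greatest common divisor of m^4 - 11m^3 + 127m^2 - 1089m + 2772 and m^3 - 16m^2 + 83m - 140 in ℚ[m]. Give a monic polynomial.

Repeated division with remainder:
  m^4 - 11m^3 + 127m^2 - 1089m + 2772 = (m + 5)(m^3 - 16m^2 + 83m - 140) + (124m^2 - 1364m + 3472)
  m^3 - 16m^2 + 83m - 140 = ((1/124)m - 5/124)(124m^2 - 1364m + 3472) + (0)
Last nonzero remainder: 124m^2 - 1364m + 3472. Dividing through by 124 gives the monic gcd m^2 - 11m + 28.

m^2 - 11m + 28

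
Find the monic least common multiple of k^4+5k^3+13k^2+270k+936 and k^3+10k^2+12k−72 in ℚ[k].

k^6+9k^5+21k^4+262k^3+1860k^2+504k−11232

Apply the Euclidean algorithm:
  k^4+5k^3+13k^2+270k+936 = (k−5)(k^3+10k^2+12k−72) + (51k^2+402k+576)
  k^3+10k^2+12k−72 = ((1/51)k+12/289)(51k^2+402k+576) + (−(4620/289)k−27720/289)
  51k^2+402k+576 = (−(4913/1540)k−2312/385)(−(4620/289)k−27720/289) + (0)
Last nonzero remainder: −(4620/289)k−27720/289. Dividing through by −4620/289 gives the monic gcd k+6.
Then lcm(f, g) = f·g / gcd(f, g); expanding and making the result monic gives the answer.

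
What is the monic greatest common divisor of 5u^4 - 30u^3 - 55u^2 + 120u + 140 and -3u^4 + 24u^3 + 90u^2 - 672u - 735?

u^2 - 6u - 7

Euclidean algorithm in ℚ[u]:
  5u^4 - 30u^3 - 55u^2 + 120u + 140 = (-5/3)(-3u^4 + 24u^3 + 90u^2 - 672u - 735) + (10u^3 + 95u^2 - 1000u - 1085)
  -3u^4 + 24u^3 + 90u^2 - 672u - 735 = (-(3/10)u + 21/4)(10u^3 + 95u^2 - 1000u - 1085) + (-(2835/4)u^2 + (8505/2)u + 19845/4)
  10u^3 + 95u^2 - 1000u - 1085 = (-(8/567)u - 124/567)(-(2835/4)u^2 + (8505/2)u + 19845/4) + (0)
Last nonzero remainder: -(2835/4)u^2 + (8505/2)u + 19845/4. Dividing through by -2835/4 gives the monic gcd u^2 - 6u - 7.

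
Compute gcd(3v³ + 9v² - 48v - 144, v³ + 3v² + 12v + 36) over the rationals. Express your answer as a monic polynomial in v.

Euclidean algorithm in ℚ[v]:
  3v³ + 9v² - 48v - 144 = (3)(v³ + 3v² + 12v + 36) + (-84v - 252)
  v³ + 3v² + 12v + 36 = (-(1/84)v² - 1/7)(-84v - 252) + (0)
Last nonzero remainder: -84v - 252. Dividing through by -84 gives the monic gcd v + 3.

v + 3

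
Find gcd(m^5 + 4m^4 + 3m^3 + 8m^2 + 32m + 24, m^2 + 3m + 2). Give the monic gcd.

Apply the Euclidean algorithm:
  m^5 + 4m^4 + 3m^3 + 8m^2 + 32m + 24 = (m^3 + m^2 − 2m + 12)(m^2 + 3m + 2) + (0)
The last nonzero remainder m^2 + 3m + 2 is already monic.

m^2 + 3m + 2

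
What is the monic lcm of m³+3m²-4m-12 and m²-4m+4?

m⁴+m³-10m²-4m+24

Apply the Euclidean algorithm:
  m³+3m²-4m-12 = (m+7)(m²-4m+4) + (20m-40)
  m²-4m+4 = ((1/20)m-1/10)(20m-40) + (0)
Last nonzero remainder: 20m-40. Dividing through by 20 gives the monic gcd m-2.
Then lcm(f, g) = f·g / gcd(f, g); expanding and making the result monic gives the answer.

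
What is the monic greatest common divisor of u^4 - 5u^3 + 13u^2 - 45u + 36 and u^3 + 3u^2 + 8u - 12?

Euclidean algorithm in ℚ[u]:
  u^4 - 5u^3 + 13u^2 - 45u + 36 = (u - 8)(u^3 + 3u^2 + 8u - 12) + (29u^2 + 31u - 60)
  u^3 + 3u^2 + 8u - 12 = ((1/29)u + 56/841)(29u^2 + 31u - 60) + ((6732/841)u - 6732/841)
  29u^2 + 31u - 60 = ((24389/6732)u + 4205/561)((6732/841)u - 6732/841) + (0)
Last nonzero remainder: (6732/841)u - 6732/841. Dividing through by 6732/841 gives the monic gcd u - 1.

u - 1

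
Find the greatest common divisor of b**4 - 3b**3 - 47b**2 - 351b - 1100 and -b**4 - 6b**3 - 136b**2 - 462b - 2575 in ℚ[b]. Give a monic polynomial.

Repeated division with remainder:
  b**4 - 3b**3 - 47b**2 - 351b - 1100 = (-1)(-b**4 - 6b**3 - 136b**2 - 462b - 2575) + (-9b**3 - 183b**2 - 813b - 3675)
  -b**4 - 6b**3 - 136b**2 - 462b - 2575 = ((1/9)b - 43/27)(-9b**3 - 183b**2 - 813b - 3675) + (-(3034/9)b**2 - (12136/9)b - 75850/9)
  -9b**3 - 183b**2 - 813b - 3675 = ((81/3034)b + 1323/3034)(-(3034/9)b**2 - (12136/9)b - 75850/9) + (0)
Last nonzero remainder: -(3034/9)b**2 - (12136/9)b - 75850/9. Dividing through by -3034/9 gives the monic gcd b**2 + 4b + 25.

b**2 + 4b + 25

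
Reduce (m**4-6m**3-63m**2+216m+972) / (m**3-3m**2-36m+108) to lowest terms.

Apply the Euclidean algorithm:
  m**4-6m**3-63m**2+216m+972 = (m-3)(m**3-3m**2-36m+108) + (-36m**2+1296)
  m**3-3m**2-36m+108 = (-(1/36)m+1/12)(-36m**2+1296) + (0)
Last nonzero remainder: -36m**2+1296. Dividing through by -36 gives the monic gcd m**2-36.
Cancel m**2-36 from numerator and denominator to get the reduced form.

(m**2-6m-27)/(m-3)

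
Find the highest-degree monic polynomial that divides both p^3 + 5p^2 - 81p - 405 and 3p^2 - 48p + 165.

1

By polynomial division,
  p^3 + 5p^2 - 81p - 405 = ((1/3)p + 7)(3p^2 - 48p + 165) + (200p - 1560)
  3p^2 - 48p + 165 = ((3/200)p - 123/1000)(200p - 1560) + (-672/25)
  200p - 1560 = (-(625/84)p + 1625/28)(-672/25) + (0)
The last nonzero remainder is the constant -672/25, so the polynomials are coprime and gcd = 1.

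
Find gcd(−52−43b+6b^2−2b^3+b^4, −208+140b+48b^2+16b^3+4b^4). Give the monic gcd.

Euclidean algorithm in ℚ[b]:
  b^4−2b^3+6b^2−43b−52 = (1/4)(4b^4+16b^3+48b^2+140b−208) + (−6b^3−6b^2−78b)
  4b^4+16b^3+48b^2+140b−208 = (−(2/3)b−2)(−6b^3−6b^2−78b) + (−16b^2−16b−208)
  −6b^3−6b^2−78b = ((3/8)b)(−16b^2−16b−208) + (0)
Last nonzero remainder: −16b^2−16b−208. Dividing through by −16 gives the monic gcd b^2+b+13.

13+b+b^2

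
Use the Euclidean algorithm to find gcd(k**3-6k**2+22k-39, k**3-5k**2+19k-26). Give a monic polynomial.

Apply the Euclidean algorithm:
  k**3-6k**2+22k-39 = (k**3-5k**2+19k-26) + (-k**2+3k-13)
  k**3-5k**2+19k-26 = (-k+2)(-k**2+3k-13) + (0)
Last nonzero remainder: -k**2+3k-13. Dividing through by -1 gives the monic gcd k**2-3k+13.

k**2-3k+13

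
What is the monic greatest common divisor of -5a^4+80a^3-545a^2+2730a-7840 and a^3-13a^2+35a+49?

a^2-14a+49

Apply the Euclidean algorithm:
  -5a^4+80a^3-545a^2+2730a-7840 = (-5a+15)(a^3-13a^2+35a+49) + (-175a^2+2450a-8575)
  a^3-13a^2+35a+49 = (-(1/175)a-1/175)(-175a^2+2450a-8575) + (0)
Last nonzero remainder: -175a^2+2450a-8575. Dividing through by -175 gives the monic gcd a^2-14a+49.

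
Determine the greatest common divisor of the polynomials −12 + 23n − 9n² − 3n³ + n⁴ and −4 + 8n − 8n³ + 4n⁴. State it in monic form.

1 − 2n + n²

Repeated division with remainder:
  n⁴ − 3n³ − 9n² + 23n − 12 = (1/4)(4n⁴ − 8n³ + 8n − 4) + (−n³ − 9n² + 21n − 11)
  4n⁴ − 8n³ + 8n − 4 = (−4n + 44)(−n³ − 9n² + 21n − 11) + (480n² − 960n + 480)
  −n³ − 9n² + 21n − 11 = (−(1/480)n − 11/480)(480n² − 960n + 480) + (0)
Last nonzero remainder: 480n² − 960n + 480. Dividing through by 480 gives the monic gcd n² − 2n + 1.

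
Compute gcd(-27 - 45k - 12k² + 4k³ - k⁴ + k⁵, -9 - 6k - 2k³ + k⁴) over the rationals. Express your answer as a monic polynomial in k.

Apply the Euclidean algorithm:
  k⁵ - k⁴ + 4k³ - 12k² - 45k - 27 = (k + 1)(k⁴ - 2k³ - 6k - 9) + (6k³ - 6k² - 30k - 18)
  k⁴ - 2k³ - 6k - 9 = ((1/6)k - 1/6)(6k³ - 6k² - 30k - 18) + (4k² - 8k - 12)
  6k³ - 6k² - 30k - 18 = ((3/2)k + 3/2)(4k² - 8k - 12) + (0)
Last nonzero remainder: 4k² - 8k - 12. Dividing through by 4 gives the monic gcd k² - 2k - 3.

-3 - 2k + k²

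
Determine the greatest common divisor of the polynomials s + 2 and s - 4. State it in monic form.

Apply the Euclidean algorithm:
  s + 2 = (s - 4) + (6)
  s - 4 = ((1/6)s - 2/3)(6) + (0)
The last nonzero remainder is the constant 6, so the polynomials are coprime and gcd = 1.

1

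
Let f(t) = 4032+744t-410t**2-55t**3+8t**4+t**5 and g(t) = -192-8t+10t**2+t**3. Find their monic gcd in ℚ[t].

-32+4t+t**2

By polynomial division,
  t**5+8t**4-55t**3-410t**2+744t+4032 = (t**2-2t-27)(t**3+10t**2-8t-192) + (36t**2+144t-1152)
  t**3+10t**2-8t-192 = ((1/36)t+1/6)(36t**2+144t-1152) + (0)
Last nonzero remainder: 36t**2+144t-1152. Dividing through by 36 gives the monic gcd t**2+4t-32.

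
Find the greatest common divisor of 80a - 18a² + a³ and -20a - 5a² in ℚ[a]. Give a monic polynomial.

a

Euclidean algorithm in ℚ[a]:
  a³ - 18a² + 80a = (-(1/5)a + 22/5)(-5a² - 20a) + (168a)
  -5a² - 20a = (-(5/168)a - 5/42)(168a) + (0)
Last nonzero remainder: 168a. Dividing through by 168 gives the monic gcd a.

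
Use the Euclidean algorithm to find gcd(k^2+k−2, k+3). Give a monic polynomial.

By polynomial division,
  k^2+k−2 = (k−2)(k+3) + (4)
  k+3 = ((1/4)k+3/4)(4) + (0)
The last nonzero remainder is the constant 4, so the polynomials are coprime and gcd = 1.

1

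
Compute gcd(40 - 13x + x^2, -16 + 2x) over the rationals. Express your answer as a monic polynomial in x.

-8 + x

Apply the Euclidean algorithm:
  x^2 - 13x + 40 = ((1/2)x - 5/2)(2x - 16) + (0)
Last nonzero remainder: 2x - 16. Dividing through by 2 gives the monic gcd x - 8.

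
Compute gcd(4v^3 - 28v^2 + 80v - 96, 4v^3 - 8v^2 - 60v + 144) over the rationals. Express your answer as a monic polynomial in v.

v - 3

Apply the Euclidean algorithm:
  4v^3 - 28v^2 + 80v - 96 = (4v^3 - 8v^2 - 60v + 144) + (-20v^2 + 140v - 240)
  4v^3 - 8v^2 - 60v + 144 = (-(1/5)v - 1)(-20v^2 + 140v - 240) + (32v - 96)
  -20v^2 + 140v - 240 = (-(5/8)v + 5/2)(32v - 96) + (0)
Last nonzero remainder: 32v - 96. Dividing through by 32 gives the monic gcd v - 3.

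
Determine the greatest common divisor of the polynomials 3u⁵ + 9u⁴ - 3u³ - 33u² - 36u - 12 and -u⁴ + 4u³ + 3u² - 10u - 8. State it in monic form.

u³ - 3u - 2

By polynomial division,
  3u⁵ + 9u⁴ - 3u³ - 33u² - 36u - 12 = (-3u - 21)(-u⁴ + 4u³ + 3u² - 10u - 8) + (90u³ - 270u - 180)
  -u⁴ + 4u³ + 3u² - 10u - 8 = (-(1/90)u + 2/45)(90u³ - 270u - 180) + (0)
Last nonzero remainder: 90u³ - 270u - 180. Dividing through by 90 gives the monic gcd u³ - 3u - 2.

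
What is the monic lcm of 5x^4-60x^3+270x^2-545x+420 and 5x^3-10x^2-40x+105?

x^5-9x^4+18x^3+53x^2-243x+252

Repeated division with remainder:
  5x^4-60x^3+270x^2-545x+420 = (x-10)(5x^3-10x^2-40x+105) + (210x^2-1050x+1470)
  5x^3-10x^2-40x+105 = ((1/42)x+1/14)(210x^2-1050x+1470) + (0)
Last nonzero remainder: 210x^2-1050x+1470. Dividing through by 210 gives the monic gcd x^2-5x+7.
Then lcm(f, g) = f·g / gcd(f, g); expanding and making the result monic gives the answer.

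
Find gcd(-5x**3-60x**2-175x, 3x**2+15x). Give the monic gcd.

x**2+5x

By polynomial division,
  -5x**3-60x**2-175x = (-(5/3)x-35/3)(3x**2+15x) + (0)
Last nonzero remainder: 3x**2+15x. Dividing through by 3 gives the monic gcd x**2+5x.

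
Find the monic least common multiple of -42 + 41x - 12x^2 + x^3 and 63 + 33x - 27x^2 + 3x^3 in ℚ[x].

Repeated division with remainder:
  x^3 - 12x^2 + 41x - 42 = (1/3)(3x^3 - 27x^2 + 33x + 63) + (-3x^2 + 30x - 63)
  3x^3 - 27x^2 + 33x + 63 = (-x - 1)(-3x^2 + 30x - 63) + (0)
Last nonzero remainder: -3x^2 + 30x - 63. Dividing through by -3 gives the monic gcd x^2 - 10x + 21.
Then lcm(f, g) = f·g / gcd(f, g); expanding and making the result monic gives the answer.

-42 - x + 29x^2 - 11x^3 + x^4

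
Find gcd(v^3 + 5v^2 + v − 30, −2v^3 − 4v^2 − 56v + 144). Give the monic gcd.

v − 2

Euclidean algorithm in ℚ[v]:
  v^3 + 5v^2 + v − 30 = (−1/2)(−2v^3 − 4v^2 − 56v + 144) + (3v^2 − 27v + 42)
  −2v^3 − 4v^2 − 56v + 144 = (−(2/3)v − 22/3)(3v^2 − 27v + 42) + (−226v + 452)
  3v^2 − 27v + 42 = (−(3/226)v + 21/226)(−226v + 452) + (0)
Last nonzero remainder: −226v + 452. Dividing through by −226 gives the monic gcd v − 2.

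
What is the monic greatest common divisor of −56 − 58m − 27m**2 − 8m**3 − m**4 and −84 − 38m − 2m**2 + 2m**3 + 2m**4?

By polynomial division,
  −m**4 − 8m**3 − 27m**2 − 58m − 56 = (−1/2)(2m**4 + 2m**3 − 2m**2 − 38m − 84) + (−7m**3 − 28m**2 − 77m − 98)
  2m**4 + 2m**3 − 2m**2 − 38m − 84 = (−(2/7)m + 6/7)(−7m**3 − 28m**2 − 77m − 98) + (0)
Last nonzero remainder: −7m**3 − 28m**2 − 77m − 98. Dividing through by −7 gives the monic gcd m**3 + 4m**2 + 11m + 14.

14 + 11m + 4m**2 + m**3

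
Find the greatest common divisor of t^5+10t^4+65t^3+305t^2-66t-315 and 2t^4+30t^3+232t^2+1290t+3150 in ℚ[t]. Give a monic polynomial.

t^3+10t^2+66t+315

Repeated division with remainder:
  t^5+10t^4+65t^3+305t^2-66t-315 = ((1/2)t-5/2)(2t^4+30t^3+232t^2+1290t+3150) + (24t^3+240t^2+1584t+7560)
  2t^4+30t^3+232t^2+1290t+3150 = ((1/12)t+5/12)(24t^3+240t^2+1584t+7560) + (0)
Last nonzero remainder: 24t^3+240t^2+1584t+7560. Dividing through by 24 gives the monic gcd t^3+10t^2+66t+315.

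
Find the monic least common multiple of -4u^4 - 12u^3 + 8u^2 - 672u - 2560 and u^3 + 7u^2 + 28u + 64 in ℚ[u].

Repeated division with remainder:
  -4u^4 - 12u^3 + 8u^2 - 672u - 2560 = (-4u + 16)(u^3 + 7u^2 + 28u + 64) + (8u^2 - 864u - 3584)
  u^3 + 7u^2 + 28u + 64 = ((1/8)u + 115/8)(8u^2 - 864u - 3584) + (12896u + 51584)
  8u^2 - 864u - 3584 = ((1/1612)u - 28/403)(12896u + 51584) + (0)
Last nonzero remainder: 12896u + 51584. Dividing through by 12896 gives the monic gcd u + 4.
Then lcm(f, g) = f·g / gcd(f, g); expanding and making the result monic gives the answer.

u^6 + 6u^5 + 23u^4 + 210u^3 + 1112u^2 + 4608u + 10240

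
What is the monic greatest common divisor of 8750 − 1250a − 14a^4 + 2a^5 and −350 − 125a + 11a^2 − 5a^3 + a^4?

Euclidean algorithm in ℚ[a]:
  2a^5 − 14a^4 − 1250a + 8750 = (2a − 4)(a^4 − 5a^3 + 11a^2 − 125a − 350) + (−42a^3 + 294a^2 − 1050a + 7350)
  a^4 − 5a^3 + 11a^2 − 125a − 350 = (−(1/42)a − 1/21)(−42a^3 + 294a^2 − 1050a + 7350) + (0)
Last nonzero remainder: −42a^3 + 294a^2 − 1050a + 7350. Dividing through by −42 gives the monic gcd a^3 − 7a^2 + 25a − 175.

−175 + 25a − 7a^2 + a^3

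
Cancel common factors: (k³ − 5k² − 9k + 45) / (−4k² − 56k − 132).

(−k² + 8k − 15)/(4k + 44)

Repeated division with remainder:
  k³ − 5k² − 9k + 45 = (−(1/4)k + 19/4)(−4k² − 56k − 132) + (224k + 672)
  −4k² − 56k − 132 = (−(1/56)k − 11/56)(224k + 672) + (0)
Last nonzero remainder: 224k + 672. Dividing through by 224 gives the monic gcd k + 3.
Cancel k + 3 from numerator and denominator to get the reduced form.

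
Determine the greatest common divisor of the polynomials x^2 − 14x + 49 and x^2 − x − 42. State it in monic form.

Apply the Euclidean algorithm:
  x^2 − 14x + 49 = (x^2 − x − 42) + (−13x + 91)
  x^2 − x − 42 = (−(1/13)x − 6/13)(−13x + 91) + (0)
Last nonzero remainder: −13x + 91. Dividing through by −13 gives the monic gcd x − 7.

x − 7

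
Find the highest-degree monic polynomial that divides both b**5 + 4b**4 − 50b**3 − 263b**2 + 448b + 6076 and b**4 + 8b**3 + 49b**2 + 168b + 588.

By polynomial division,
  b**5 + 4b**4 − 50b**3 − 263b**2 + 448b + 6076 = (b − 4)(b**4 + 8b**3 + 49b**2 + 168b + 588) + (−67b**3 − 235b**2 + 532b + 8428)
  b**4 + 8b**3 + 49b**2 + 168b + 588 = (−(1/67)b − 301/4489)(−67b**3 − 235b**2 + 532b + 8428) + ((184870/4489)b**2 + (1478960/4489)b + 5176360/4489)
  −67b**3 − 235b**2 + 532b + 8428 = (−(300763/184870)b + 193027/26410)((184870/4489)b**2 + (1478960/4489)b + 5176360/4489) + (0)
Last nonzero remainder: (184870/4489)b**2 + (1478960/4489)b + 5176360/4489. Dividing through by 184870/4489 gives the monic gcd b**2 + 8b + 28.

b**2 + 8b + 28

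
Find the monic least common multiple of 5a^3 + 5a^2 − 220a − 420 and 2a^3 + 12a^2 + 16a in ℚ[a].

a^5 + 5a^4 − 40a^3 − 260a^2 − 336a

By polynomial division,
  5a^3 + 5a^2 − 220a − 420 = (5/2)(2a^3 + 12a^2 + 16a) + (−25a^2 − 260a − 420)
  2a^3 + 12a^2 + 16a = (−(2/25)a + 44/125)(−25a^2 − 260a − 420) + ((1848/25)a + 3696/25)
  −25a^2 − 260a − 420 = (−(625/1848)a − 125/44)((1848/25)a + 3696/25) + (0)
Last nonzero remainder: (1848/25)a + 3696/25. Dividing through by 1848/25 gives the monic gcd a + 2.
Then lcm(f, g) = f·g / gcd(f, g); expanding and making the result monic gives the answer.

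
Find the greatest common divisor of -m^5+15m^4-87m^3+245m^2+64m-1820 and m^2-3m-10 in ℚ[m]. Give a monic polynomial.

m^2-3m-10

By polynomial division,
  -m^5+15m^4-87m^3+245m^2+64m-1820 = (-m^3+12m^2-61m+182)(m^2-3m-10) + (0)
The last nonzero remainder m^2-3m-10 is already monic.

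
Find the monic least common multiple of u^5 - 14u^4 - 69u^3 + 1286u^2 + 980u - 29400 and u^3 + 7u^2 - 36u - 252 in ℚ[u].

u^6 - 20u^5 + 15u^4 + 1700u^3 - 6736u^2 - 35280u + 176400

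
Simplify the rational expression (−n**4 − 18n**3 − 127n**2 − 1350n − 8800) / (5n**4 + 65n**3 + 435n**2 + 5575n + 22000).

(−n − 10)/(5n + 25)

Euclidean algorithm in ℚ[n]:
  −n**4 − 18n**3 − 127n**2 − 1350n − 8800 = (−1/5)(5n**4 + 65n**3 + 435n**2 + 5575n + 22000) + (−5n**3 − 40n**2 − 235n − 4400)
  5n**4 + 65n**3 + 435n**2 + 5575n + 22000 = (−n − 5)(−5n**3 − 40n**2 − 235n − 4400) + (0)
Last nonzero remainder: −5n**3 − 40n**2 − 235n − 4400. Dividing through by −5 gives the monic gcd n**3 + 8n**2 + 47n + 880.
Cancel n**3 + 8n**2 + 47n + 880 from numerator and denominator to get the reduced form.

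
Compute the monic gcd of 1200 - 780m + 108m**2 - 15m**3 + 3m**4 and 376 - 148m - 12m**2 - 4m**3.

By polynomial division,
  3m**4 - 15m**3 + 108m**2 - 780m + 1200 = (-(3/4)m + 6)(-4m**3 - 12m**2 - 148m + 376) + (69m**2 + 390m - 1056)
  -4m**3 - 12m**2 - 148m + 376 = (-(4/69)m + 244/1587)(69m**2 + 390m - 1056) + (-(142396/529)m + 284792/529)
  69m**2 + 390m - 1056 = (-(36501/142396)m - 69828/35599)(-(142396/529)m + 284792/529) + (0)
Last nonzero remainder: -(142396/529)m + 284792/529. Dividing through by -142396/529 gives the monic gcd m - 2.

-2 + m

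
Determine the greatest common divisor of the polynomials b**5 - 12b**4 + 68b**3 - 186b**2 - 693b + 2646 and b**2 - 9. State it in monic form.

b**2 - 9

Euclidean algorithm in ℚ[b]:
  b**5 - 12b**4 + 68b**3 - 186b**2 - 693b + 2646 = (b**3 - 12b**2 + 77b - 294)(b**2 - 9) + (0)
The last nonzero remainder b**2 - 9 is already monic.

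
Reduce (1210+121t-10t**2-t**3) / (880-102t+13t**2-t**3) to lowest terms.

Apply the Euclidean algorithm:
  -t**3-10t**2+121t+1210 = (-t**3+13t**2-102t+880) + (-23t**2+223t+330)
  -t**3+13t**2-102t+880 = ((1/23)t-76/529)(-23t**2+223t+330) + (-(44600/529)t+490600/529)
  -23t**2+223t+330 = ((12167/44600)t+1587/4460)(-(44600/529)t+490600/529) + (0)
Last nonzero remainder: -(44600/529)t+490600/529. Dividing through by -44600/529 gives the monic gcd t-11.
Cancel t-11 from numerator and denominator to get the reduced form.

(110+21t+t**2)/(80-2t+t**2)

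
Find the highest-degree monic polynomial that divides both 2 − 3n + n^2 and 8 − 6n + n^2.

−2 + n

Euclidean algorithm in ℚ[n]:
  n^2 − 3n + 2 = (n^2 − 6n + 8) + (3n − 6)
  n^2 − 6n + 8 = ((1/3)n − 4/3)(3n − 6) + (0)
Last nonzero remainder: 3n − 6. Dividing through by 3 gives the monic gcd n − 2.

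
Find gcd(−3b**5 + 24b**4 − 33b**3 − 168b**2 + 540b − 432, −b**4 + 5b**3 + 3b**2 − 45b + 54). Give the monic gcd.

Repeated division with remainder:
  −3b**5 + 24b**4 − 33b**3 − 168b**2 + 540b − 432 = (3b − 9)(−b**4 + 5b**3 + 3b**2 − 45b + 54) + (3b**3 − 6b**2 − 27b + 54)
  −b**4 + 5b**3 + 3b**2 − 45b + 54 = (−(1/3)b + 1)(3b**3 − 6b**2 − 27b + 54) + (0)
Last nonzero remainder: 3b**3 − 6b**2 − 27b + 54. Dividing through by 3 gives the monic gcd b**3 − 2b**2 − 9b + 18.

b**3 − 2b**2 − 9b + 18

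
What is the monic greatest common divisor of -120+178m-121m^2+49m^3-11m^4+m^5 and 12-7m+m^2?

12-7m+m^2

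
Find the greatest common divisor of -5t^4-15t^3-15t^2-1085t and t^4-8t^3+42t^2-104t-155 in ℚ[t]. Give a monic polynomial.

t^2-4t+31

Repeated division with remainder:
  -5t^4-15t^3-15t^2-1085t = (-5)(t^4-8t^3+42t^2-104t-155) + (-55t^3+195t^2-1605t-775)
  t^4-8t^3+42t^2-104t-155 = (-(1/55)t+49/605)(-55t^3+195t^2-1605t-775) + (-(360/121)t^2+(1440/121)t-11160/121)
  -55t^3+195t^2-1605t-775 = ((1331/72)t+605/72)(-(360/121)t^2+(1440/121)t-11160/121) + (0)
Last nonzero remainder: -(360/121)t^2+(1440/121)t-11160/121. Dividing through by -360/121 gives the monic gcd t^2-4t+31.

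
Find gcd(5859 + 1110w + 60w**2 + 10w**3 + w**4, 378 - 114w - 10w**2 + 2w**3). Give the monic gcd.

Euclidean algorithm in ℚ[w]:
  w**4 + 10w**3 + 60w**2 + 1110w + 5859 = ((1/2)w + 15/2)(2w**3 - 10w**2 - 114w + 378) + (192w**2 + 1776w + 3024)
  2w**3 - 10w**2 - 114w + 378 = ((1/96)w - 19/128)(192w**2 + 1776w + 3024) + ((945/8)w + 6615/8)
  192w**2 + 1776w + 3024 = ((512/315)w + 128/35)((945/8)w + 6615/8) + (0)
Last nonzero remainder: (945/8)w + 6615/8. Dividing through by 945/8 gives the monic gcd w + 7.

7 + w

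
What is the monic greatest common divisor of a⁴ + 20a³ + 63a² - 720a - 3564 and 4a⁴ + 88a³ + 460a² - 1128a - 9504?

a³ + 26a² + 219a + 594

Repeated division with remainder:
  a⁴ + 20a³ + 63a² - 720a - 3564 = (1/4)(4a⁴ + 88a³ + 460a² - 1128a - 9504) + (-2a³ - 52a² - 438a - 1188)
  4a⁴ + 88a³ + 460a² - 1128a - 9504 = (-2a + 8)(-2a³ - 52a² - 438a - 1188) + (0)
Last nonzero remainder: -2a³ - 52a² - 438a - 1188. Dividing through by -2 gives the monic gcd a³ + 26a² + 219a + 594.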